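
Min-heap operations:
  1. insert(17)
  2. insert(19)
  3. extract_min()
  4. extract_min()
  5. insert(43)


insert(17) -> [17]
insert(19) -> [17, 19]
extract_min()->17, [19]
extract_min()->19, []
insert(43) -> [43]

Final heap: [43]


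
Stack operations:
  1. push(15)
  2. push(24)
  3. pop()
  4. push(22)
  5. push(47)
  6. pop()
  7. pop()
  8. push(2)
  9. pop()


push(15) -> [15]
push(24) -> [15, 24]
pop()->24, [15]
push(22) -> [15, 22]
push(47) -> [15, 22, 47]
pop()->47, [15, 22]
pop()->22, [15]
push(2) -> [15, 2]
pop()->2, [15]

Final stack: [15]


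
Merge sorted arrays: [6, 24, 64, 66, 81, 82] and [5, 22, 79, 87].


Take 5 from B
Take 6 from A
Take 22 from B
Take 24 from A
Take 64 from A
Take 66 from A
Take 79 from B
Take 81 from A
Take 82 from A

Merged: [5, 6, 22, 24, 64, 66, 79, 81, 82, 87]


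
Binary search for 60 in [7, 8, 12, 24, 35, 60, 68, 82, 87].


Step 1: lo=0, hi=8, mid=4, val=35
Step 2: lo=5, hi=8, mid=6, val=68
Step 3: lo=5, hi=5, mid=5, val=60

Found at index 5


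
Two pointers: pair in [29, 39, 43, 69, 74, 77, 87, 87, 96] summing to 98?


lo=0(29)+hi=8(96)=125
lo=0(29)+hi=7(87)=116
lo=0(29)+hi=6(87)=116
lo=0(29)+hi=5(77)=106
lo=0(29)+hi=4(74)=103
lo=0(29)+hi=3(69)=98

Yes: 29+69=98


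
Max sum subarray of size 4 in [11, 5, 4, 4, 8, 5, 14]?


[0:4]: 24
[1:5]: 21
[2:6]: 21
[3:7]: 31

Max: 31 at [3:7]


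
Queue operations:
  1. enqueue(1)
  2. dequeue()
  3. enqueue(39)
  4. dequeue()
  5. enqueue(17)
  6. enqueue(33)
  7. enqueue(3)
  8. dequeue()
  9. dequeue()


enqueue(1) -> [1]
dequeue()->1, []
enqueue(39) -> [39]
dequeue()->39, []
enqueue(17) -> [17]
enqueue(33) -> [17, 33]
enqueue(3) -> [17, 33, 3]
dequeue()->17, [33, 3]
dequeue()->33, [3]

Final queue: [3]


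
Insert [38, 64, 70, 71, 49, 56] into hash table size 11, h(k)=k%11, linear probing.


Insert 38: h=5 -> slot 5
Insert 64: h=9 -> slot 9
Insert 70: h=4 -> slot 4
Insert 71: h=5, 1 probes -> slot 6
Insert 49: h=5, 2 probes -> slot 7
Insert 56: h=1 -> slot 1

Table: [None, 56, None, None, 70, 38, 71, 49, None, 64, None]


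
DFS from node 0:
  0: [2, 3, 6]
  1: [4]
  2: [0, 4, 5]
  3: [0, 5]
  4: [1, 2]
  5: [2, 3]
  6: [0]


Visit 0, push [6, 3, 2]
Visit 2, push [5, 4]
Visit 4, push [1]
Visit 1, push []
Visit 5, push [3]
Visit 3, push []
Visit 6, push []

DFS order: [0, 2, 4, 1, 5, 3, 6]


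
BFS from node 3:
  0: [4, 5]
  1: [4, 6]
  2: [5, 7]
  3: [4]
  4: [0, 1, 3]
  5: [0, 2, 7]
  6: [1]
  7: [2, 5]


Visit 3, enqueue [4]
Visit 4, enqueue [0, 1]
Visit 0, enqueue [5]
Visit 1, enqueue [6]
Visit 5, enqueue [2, 7]
Visit 6, enqueue []
Visit 2, enqueue []
Visit 7, enqueue []

BFS order: [3, 4, 0, 1, 5, 6, 2, 7]


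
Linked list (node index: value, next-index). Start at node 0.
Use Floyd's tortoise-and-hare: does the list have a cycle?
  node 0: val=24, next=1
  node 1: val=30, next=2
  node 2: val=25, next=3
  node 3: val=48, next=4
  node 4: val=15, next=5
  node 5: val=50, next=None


Floyd's tortoise (slow, +1) and hare (fast, +2):
  init: slow=0, fast=0
  step 1: slow=1, fast=2
  step 2: slow=2, fast=4
  step 3: fast 4->5->None, no cycle

Cycle: no


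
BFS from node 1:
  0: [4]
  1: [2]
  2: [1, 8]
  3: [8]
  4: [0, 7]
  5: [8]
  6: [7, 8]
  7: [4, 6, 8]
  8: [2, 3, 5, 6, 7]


Visit 1, enqueue [2]
Visit 2, enqueue [8]
Visit 8, enqueue [3, 5, 6, 7]
Visit 3, enqueue []
Visit 5, enqueue []
Visit 6, enqueue []
Visit 7, enqueue [4]
Visit 4, enqueue [0]
Visit 0, enqueue []

BFS order: [1, 2, 8, 3, 5, 6, 7, 4, 0]


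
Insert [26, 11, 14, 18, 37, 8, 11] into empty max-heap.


Insert 26: [26]
Insert 11: [26, 11]
Insert 14: [26, 11, 14]
Insert 18: [26, 18, 14, 11]
Insert 37: [37, 26, 14, 11, 18]
Insert 8: [37, 26, 14, 11, 18, 8]
Insert 11: [37, 26, 14, 11, 18, 8, 11]

Final heap: [37, 26, 14, 11, 18, 8, 11]


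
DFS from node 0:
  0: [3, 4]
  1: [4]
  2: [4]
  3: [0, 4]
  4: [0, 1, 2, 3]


Visit 0, push [4, 3]
Visit 3, push [4]
Visit 4, push [2, 1]
Visit 1, push []
Visit 2, push []

DFS order: [0, 3, 4, 1, 2]


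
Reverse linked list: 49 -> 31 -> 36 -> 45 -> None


Step 1: curr=49, set curr.next=prev(None) | reversed so far: 49
Step 2: curr=31, set curr.next=prev(49) | reversed so far: 31 -> 49
Step 3: curr=36, set curr.next=prev(31) | reversed so far: 36 -> 31 -> 49
Step 4: curr=45, set curr.next=prev(36) | reversed so far: 45 -> 36 -> 31 -> 49

45 -> 36 -> 31 -> 49 -> None


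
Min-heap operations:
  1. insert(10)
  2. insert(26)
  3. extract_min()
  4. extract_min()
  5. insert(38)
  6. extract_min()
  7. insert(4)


insert(10) -> [10]
insert(26) -> [10, 26]
extract_min()->10, [26]
extract_min()->26, []
insert(38) -> [38]
extract_min()->38, []
insert(4) -> [4]

Final heap: [4]


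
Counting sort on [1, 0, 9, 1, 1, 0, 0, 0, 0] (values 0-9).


Input: [1, 0, 9, 1, 1, 0, 0, 0, 0]
Counts: [5, 3, 0, 0, 0, 0, 0, 0, 0, 1]

Sorted: [0, 0, 0, 0, 0, 1, 1, 1, 9]


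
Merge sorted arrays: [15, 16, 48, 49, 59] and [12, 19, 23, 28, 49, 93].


Take 12 from B
Take 15 from A
Take 16 from A
Take 19 from B
Take 23 from B
Take 28 from B
Take 48 from A
Take 49 from A
Take 49 from B
Take 59 from A

Merged: [12, 15, 16, 19, 23, 28, 48, 49, 49, 59, 93]


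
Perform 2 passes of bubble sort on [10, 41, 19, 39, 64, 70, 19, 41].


Initial: [10, 41, 19, 39, 64, 70, 19, 41]
Pass 1: [10, 19, 39, 41, 64, 19, 41, 70] (4 swaps)
Pass 2: [10, 19, 39, 41, 19, 41, 64, 70] (2 swaps)

After 2 passes: [10, 19, 39, 41, 19, 41, 64, 70]


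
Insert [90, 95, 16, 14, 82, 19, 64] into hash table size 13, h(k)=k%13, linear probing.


Insert 90: h=12 -> slot 12
Insert 95: h=4 -> slot 4
Insert 16: h=3 -> slot 3
Insert 14: h=1 -> slot 1
Insert 82: h=4, 1 probes -> slot 5
Insert 19: h=6 -> slot 6
Insert 64: h=12, 1 probes -> slot 0

Table: [64, 14, None, 16, 95, 82, 19, None, None, None, None, None, 90]


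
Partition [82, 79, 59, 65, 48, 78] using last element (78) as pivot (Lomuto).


Pivot: 78
  59 <= 78: swap -> [59, 79, 82, 65, 48, 78]
  65 <= 78: swap -> [59, 65, 82, 79, 48, 78]
  48 <= 78: swap -> [59, 65, 48, 79, 82, 78]
Place pivot at 3: [59, 65, 48, 78, 82, 79]

Partitioned: [59, 65, 48, 78, 82, 79]


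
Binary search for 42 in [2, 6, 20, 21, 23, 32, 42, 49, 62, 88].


Step 1: lo=0, hi=9, mid=4, val=23
Step 2: lo=5, hi=9, mid=7, val=49
Step 3: lo=5, hi=6, mid=5, val=32
Step 4: lo=6, hi=6, mid=6, val=42

Found at index 6


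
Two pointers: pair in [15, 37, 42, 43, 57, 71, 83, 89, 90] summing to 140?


lo=0(15)+hi=8(90)=105
lo=1(37)+hi=8(90)=127
lo=2(42)+hi=8(90)=132
lo=3(43)+hi=8(90)=133
lo=4(57)+hi=8(90)=147
lo=4(57)+hi=7(89)=146
lo=4(57)+hi=6(83)=140

Yes: 57+83=140


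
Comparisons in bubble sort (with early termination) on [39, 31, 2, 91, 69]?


Algorithm: bubble sort (with early termination)
Input: [39, 31, 2, 91, 69]
Sorted: [2, 31, 39, 69, 91]

9


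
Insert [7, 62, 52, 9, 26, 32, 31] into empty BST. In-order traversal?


Insert 7: root
Insert 62: R from 7
Insert 52: R from 7 -> L from 62
Insert 9: R from 7 -> L from 62 -> L from 52
Insert 26: R from 7 -> L from 62 -> L from 52 -> R from 9
Insert 32: R from 7 -> L from 62 -> L from 52 -> R from 9 -> R from 26
Insert 31: R from 7 -> L from 62 -> L from 52 -> R from 9 -> R from 26 -> L from 32

In-order: [7, 9, 26, 31, 32, 52, 62]


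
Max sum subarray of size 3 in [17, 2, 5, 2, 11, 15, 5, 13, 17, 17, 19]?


[0:3]: 24
[1:4]: 9
[2:5]: 18
[3:6]: 28
[4:7]: 31
[5:8]: 33
[6:9]: 35
[7:10]: 47
[8:11]: 53

Max: 53 at [8:11]


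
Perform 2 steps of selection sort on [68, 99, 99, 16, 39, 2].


Initial: [68, 99, 99, 16, 39, 2]
Step 1: min=2 at 5
  Swap: [2, 99, 99, 16, 39, 68]
Step 2: min=16 at 3
  Swap: [2, 16, 99, 99, 39, 68]

After 2 steps: [2, 16, 99, 99, 39, 68]


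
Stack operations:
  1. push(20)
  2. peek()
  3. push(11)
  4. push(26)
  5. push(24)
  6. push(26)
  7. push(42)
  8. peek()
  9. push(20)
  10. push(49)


push(20) -> [20]
peek()->20
push(11) -> [20, 11]
push(26) -> [20, 11, 26]
push(24) -> [20, 11, 26, 24]
push(26) -> [20, 11, 26, 24, 26]
push(42) -> [20, 11, 26, 24, 26, 42]
peek()->42
push(20) -> [20, 11, 26, 24, 26, 42, 20]
push(49) -> [20, 11, 26, 24, 26, 42, 20, 49]

Final stack: [20, 11, 26, 24, 26, 42, 20, 49]


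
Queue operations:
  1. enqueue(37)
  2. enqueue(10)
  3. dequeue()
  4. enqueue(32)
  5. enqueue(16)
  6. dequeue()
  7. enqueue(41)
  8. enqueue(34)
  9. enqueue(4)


enqueue(37) -> [37]
enqueue(10) -> [37, 10]
dequeue()->37, [10]
enqueue(32) -> [10, 32]
enqueue(16) -> [10, 32, 16]
dequeue()->10, [32, 16]
enqueue(41) -> [32, 16, 41]
enqueue(34) -> [32, 16, 41, 34]
enqueue(4) -> [32, 16, 41, 34, 4]

Final queue: [32, 16, 41, 34, 4]


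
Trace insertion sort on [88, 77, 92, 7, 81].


Initial: [88, 77, 92, 7, 81]
Insert 77: [77, 88, 92, 7, 81]
Insert 92: [77, 88, 92, 7, 81]
Insert 7: [7, 77, 88, 92, 81]
Insert 81: [7, 77, 81, 88, 92]

Sorted: [7, 77, 81, 88, 92]


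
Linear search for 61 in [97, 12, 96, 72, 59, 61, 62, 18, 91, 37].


i=0: 97!=61
i=1: 12!=61
i=2: 96!=61
i=3: 72!=61
i=4: 59!=61
i=5: 61==61 found!

Found at 5, 6 comps


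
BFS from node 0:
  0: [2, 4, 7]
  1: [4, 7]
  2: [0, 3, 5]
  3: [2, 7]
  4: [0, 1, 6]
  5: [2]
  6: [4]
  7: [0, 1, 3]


Visit 0, enqueue [2, 4, 7]
Visit 2, enqueue [3, 5]
Visit 4, enqueue [1, 6]
Visit 7, enqueue []
Visit 3, enqueue []
Visit 5, enqueue []
Visit 1, enqueue []
Visit 6, enqueue []

BFS order: [0, 2, 4, 7, 3, 5, 1, 6]


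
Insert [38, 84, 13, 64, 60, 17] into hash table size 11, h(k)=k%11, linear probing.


Insert 38: h=5 -> slot 5
Insert 84: h=7 -> slot 7
Insert 13: h=2 -> slot 2
Insert 64: h=9 -> slot 9
Insert 60: h=5, 1 probes -> slot 6
Insert 17: h=6, 2 probes -> slot 8

Table: [None, None, 13, None, None, 38, 60, 84, 17, 64, None]


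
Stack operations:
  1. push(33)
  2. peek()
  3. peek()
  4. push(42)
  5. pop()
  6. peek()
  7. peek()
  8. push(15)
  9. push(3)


push(33) -> [33]
peek()->33
peek()->33
push(42) -> [33, 42]
pop()->42, [33]
peek()->33
peek()->33
push(15) -> [33, 15]
push(3) -> [33, 15, 3]

Final stack: [33, 15, 3]


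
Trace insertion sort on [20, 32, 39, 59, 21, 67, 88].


Initial: [20, 32, 39, 59, 21, 67, 88]
Insert 32: [20, 32, 39, 59, 21, 67, 88]
Insert 39: [20, 32, 39, 59, 21, 67, 88]
Insert 59: [20, 32, 39, 59, 21, 67, 88]
Insert 21: [20, 21, 32, 39, 59, 67, 88]
Insert 67: [20, 21, 32, 39, 59, 67, 88]
Insert 88: [20, 21, 32, 39, 59, 67, 88]

Sorted: [20, 21, 32, 39, 59, 67, 88]


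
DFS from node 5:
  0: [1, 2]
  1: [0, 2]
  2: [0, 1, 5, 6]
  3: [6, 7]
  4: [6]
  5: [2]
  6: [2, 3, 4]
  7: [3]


Visit 5, push [2]
Visit 2, push [6, 1, 0]
Visit 0, push [1]
Visit 1, push []
Visit 6, push [4, 3]
Visit 3, push [7]
Visit 7, push []
Visit 4, push []

DFS order: [5, 2, 0, 1, 6, 3, 7, 4]


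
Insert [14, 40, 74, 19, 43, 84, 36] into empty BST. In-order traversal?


Insert 14: root
Insert 40: R from 14
Insert 74: R from 14 -> R from 40
Insert 19: R from 14 -> L from 40
Insert 43: R from 14 -> R from 40 -> L from 74
Insert 84: R from 14 -> R from 40 -> R from 74
Insert 36: R from 14 -> L from 40 -> R from 19

In-order: [14, 19, 36, 40, 43, 74, 84]


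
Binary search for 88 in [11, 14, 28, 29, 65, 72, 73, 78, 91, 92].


Step 1: lo=0, hi=9, mid=4, val=65
Step 2: lo=5, hi=9, mid=7, val=78
Step 3: lo=8, hi=9, mid=8, val=91

Not found


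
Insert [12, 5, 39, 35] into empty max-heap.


Insert 12: [12]
Insert 5: [12, 5]
Insert 39: [39, 5, 12]
Insert 35: [39, 35, 12, 5]

Final heap: [39, 35, 12, 5]


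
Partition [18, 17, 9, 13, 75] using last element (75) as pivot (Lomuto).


Pivot: 75
  18 <= 75: advance i (no swap)
  17 <= 75: advance i (no swap)
  9 <= 75: advance i (no swap)
  13 <= 75: advance i (no swap)
Place pivot at 4: [18, 17, 9, 13, 75]

Partitioned: [18, 17, 9, 13, 75]


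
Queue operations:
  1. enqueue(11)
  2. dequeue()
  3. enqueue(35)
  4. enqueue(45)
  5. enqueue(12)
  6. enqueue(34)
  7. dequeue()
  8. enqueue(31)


enqueue(11) -> [11]
dequeue()->11, []
enqueue(35) -> [35]
enqueue(45) -> [35, 45]
enqueue(12) -> [35, 45, 12]
enqueue(34) -> [35, 45, 12, 34]
dequeue()->35, [45, 12, 34]
enqueue(31) -> [45, 12, 34, 31]

Final queue: [45, 12, 34, 31]


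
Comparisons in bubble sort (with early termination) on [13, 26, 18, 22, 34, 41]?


Algorithm: bubble sort (with early termination)
Input: [13, 26, 18, 22, 34, 41]
Sorted: [13, 18, 22, 26, 34, 41]

9


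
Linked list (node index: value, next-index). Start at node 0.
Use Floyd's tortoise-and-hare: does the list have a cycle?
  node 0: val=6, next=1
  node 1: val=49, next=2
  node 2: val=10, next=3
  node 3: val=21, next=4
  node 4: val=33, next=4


Floyd's tortoise (slow, +1) and hare (fast, +2):
  init: slow=0, fast=0
  step 1: slow=1, fast=2
  step 2: slow=2, fast=4
  step 3: slow=3, fast=4
  step 4: slow=4, fast=4
  slow == fast at node 4: cycle detected

Cycle: yes


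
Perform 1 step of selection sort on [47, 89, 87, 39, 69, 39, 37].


Initial: [47, 89, 87, 39, 69, 39, 37]
Step 1: min=37 at 6
  Swap: [37, 89, 87, 39, 69, 39, 47]

After 1 step: [37, 89, 87, 39, 69, 39, 47]


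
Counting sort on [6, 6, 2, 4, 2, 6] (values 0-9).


Input: [6, 6, 2, 4, 2, 6]
Counts: [0, 0, 2, 0, 1, 0, 3, 0, 0, 0]

Sorted: [2, 2, 4, 6, 6, 6]


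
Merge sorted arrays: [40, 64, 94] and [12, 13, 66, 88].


Take 12 from B
Take 13 from B
Take 40 from A
Take 64 from A
Take 66 from B
Take 88 from B

Merged: [12, 13, 40, 64, 66, 88, 94]


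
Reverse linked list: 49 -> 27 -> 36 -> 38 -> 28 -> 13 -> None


Step 1: curr=49, set curr.next=prev(None) | reversed so far: 49
Step 2: curr=27, set curr.next=prev(49) | reversed so far: 27 -> 49
Step 3: curr=36, set curr.next=prev(27) | reversed so far: 36 -> 27 -> 49
Step 4: curr=38, set curr.next=prev(36) | reversed so far: 38 -> 36 -> 27 -> 49
Step 5: curr=28, set curr.next=prev(38) | reversed so far: 28 -> 38 -> 36 -> 27 -> 49
Step 6: curr=13, set curr.next=prev(28) | reversed so far: 13 -> 28 -> 38 -> 36 -> 27 -> 49

13 -> 28 -> 38 -> 36 -> 27 -> 49 -> None


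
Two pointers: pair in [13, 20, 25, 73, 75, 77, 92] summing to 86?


lo=0(13)+hi=6(92)=105
lo=0(13)+hi=5(77)=90
lo=0(13)+hi=4(75)=88
lo=0(13)+hi=3(73)=86

Yes: 13+73=86


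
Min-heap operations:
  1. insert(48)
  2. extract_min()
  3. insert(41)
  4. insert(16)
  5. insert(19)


insert(48) -> [48]
extract_min()->48, []
insert(41) -> [41]
insert(16) -> [16, 41]
insert(19) -> [16, 41, 19]

Final heap: [16, 41, 19]


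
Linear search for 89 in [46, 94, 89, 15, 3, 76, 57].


i=0: 46!=89
i=1: 94!=89
i=2: 89==89 found!

Found at 2, 3 comps


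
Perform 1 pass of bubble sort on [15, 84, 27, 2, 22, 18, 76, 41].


Initial: [15, 84, 27, 2, 22, 18, 76, 41]
Pass 1: [15, 27, 2, 22, 18, 76, 41, 84] (6 swaps)

After 1 pass: [15, 27, 2, 22, 18, 76, 41, 84]


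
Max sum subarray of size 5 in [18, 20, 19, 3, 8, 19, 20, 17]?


[0:5]: 68
[1:6]: 69
[2:7]: 69
[3:8]: 67

Max: 69 at [1:6]


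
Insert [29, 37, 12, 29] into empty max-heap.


Insert 29: [29]
Insert 37: [37, 29]
Insert 12: [37, 29, 12]
Insert 29: [37, 29, 12, 29]

Final heap: [37, 29, 12, 29]


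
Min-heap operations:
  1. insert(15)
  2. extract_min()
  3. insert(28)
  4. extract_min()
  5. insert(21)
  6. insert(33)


insert(15) -> [15]
extract_min()->15, []
insert(28) -> [28]
extract_min()->28, []
insert(21) -> [21]
insert(33) -> [21, 33]

Final heap: [21, 33]


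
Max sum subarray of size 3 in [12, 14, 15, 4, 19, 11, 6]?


[0:3]: 41
[1:4]: 33
[2:5]: 38
[3:6]: 34
[4:7]: 36

Max: 41 at [0:3]


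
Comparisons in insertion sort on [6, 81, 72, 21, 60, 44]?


Algorithm: insertion sort
Input: [6, 81, 72, 21, 60, 44]
Sorted: [6, 21, 44, 60, 72, 81]

13


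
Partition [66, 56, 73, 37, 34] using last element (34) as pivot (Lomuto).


Pivot: 34
Place pivot at 0: [34, 56, 73, 37, 66]

Partitioned: [34, 56, 73, 37, 66]


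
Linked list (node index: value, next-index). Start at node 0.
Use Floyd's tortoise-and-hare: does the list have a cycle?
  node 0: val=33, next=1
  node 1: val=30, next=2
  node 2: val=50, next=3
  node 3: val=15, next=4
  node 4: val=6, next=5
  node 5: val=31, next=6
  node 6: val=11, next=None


Floyd's tortoise (slow, +1) and hare (fast, +2):
  init: slow=0, fast=0
  step 1: slow=1, fast=2
  step 2: slow=2, fast=4
  step 3: slow=3, fast=6
  step 4: fast -> None, no cycle

Cycle: no


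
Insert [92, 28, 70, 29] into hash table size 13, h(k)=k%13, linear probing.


Insert 92: h=1 -> slot 1
Insert 28: h=2 -> slot 2
Insert 70: h=5 -> slot 5
Insert 29: h=3 -> slot 3

Table: [None, 92, 28, 29, None, 70, None, None, None, None, None, None, None]


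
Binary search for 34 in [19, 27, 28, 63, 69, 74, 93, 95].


Step 1: lo=0, hi=7, mid=3, val=63
Step 2: lo=0, hi=2, mid=1, val=27
Step 3: lo=2, hi=2, mid=2, val=28

Not found


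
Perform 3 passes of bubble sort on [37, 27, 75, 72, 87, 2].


Initial: [37, 27, 75, 72, 87, 2]
Pass 1: [27, 37, 72, 75, 2, 87] (3 swaps)
Pass 2: [27, 37, 72, 2, 75, 87] (1 swaps)
Pass 3: [27, 37, 2, 72, 75, 87] (1 swaps)

After 3 passes: [27, 37, 2, 72, 75, 87]


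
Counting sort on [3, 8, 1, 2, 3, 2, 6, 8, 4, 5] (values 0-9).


Input: [3, 8, 1, 2, 3, 2, 6, 8, 4, 5]
Counts: [0, 1, 2, 2, 1, 1, 1, 0, 2, 0]

Sorted: [1, 2, 2, 3, 3, 4, 5, 6, 8, 8]


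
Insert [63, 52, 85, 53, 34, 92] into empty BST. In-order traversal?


Insert 63: root
Insert 52: L from 63
Insert 85: R from 63
Insert 53: L from 63 -> R from 52
Insert 34: L from 63 -> L from 52
Insert 92: R from 63 -> R from 85

In-order: [34, 52, 53, 63, 85, 92]


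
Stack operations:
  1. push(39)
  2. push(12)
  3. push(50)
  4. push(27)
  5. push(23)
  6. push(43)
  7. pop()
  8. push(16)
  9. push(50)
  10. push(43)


push(39) -> [39]
push(12) -> [39, 12]
push(50) -> [39, 12, 50]
push(27) -> [39, 12, 50, 27]
push(23) -> [39, 12, 50, 27, 23]
push(43) -> [39, 12, 50, 27, 23, 43]
pop()->43, [39, 12, 50, 27, 23]
push(16) -> [39, 12, 50, 27, 23, 16]
push(50) -> [39, 12, 50, 27, 23, 16, 50]
push(43) -> [39, 12, 50, 27, 23, 16, 50, 43]

Final stack: [39, 12, 50, 27, 23, 16, 50, 43]


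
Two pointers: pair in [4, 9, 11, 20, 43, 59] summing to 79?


lo=0(4)+hi=5(59)=63
lo=1(9)+hi=5(59)=68
lo=2(11)+hi=5(59)=70
lo=3(20)+hi=5(59)=79

Yes: 20+59=79


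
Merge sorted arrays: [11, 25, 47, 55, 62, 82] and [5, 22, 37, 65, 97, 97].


Take 5 from B
Take 11 from A
Take 22 from B
Take 25 from A
Take 37 from B
Take 47 from A
Take 55 from A
Take 62 from A
Take 65 from B
Take 82 from A

Merged: [5, 11, 22, 25, 37, 47, 55, 62, 65, 82, 97, 97]


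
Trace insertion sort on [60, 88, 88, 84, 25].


Initial: [60, 88, 88, 84, 25]
Insert 88: [60, 88, 88, 84, 25]
Insert 88: [60, 88, 88, 84, 25]
Insert 84: [60, 84, 88, 88, 25]
Insert 25: [25, 60, 84, 88, 88]

Sorted: [25, 60, 84, 88, 88]


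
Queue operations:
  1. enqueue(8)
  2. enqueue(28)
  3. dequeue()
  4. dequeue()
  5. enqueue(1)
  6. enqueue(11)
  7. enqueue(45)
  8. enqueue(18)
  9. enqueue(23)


enqueue(8) -> [8]
enqueue(28) -> [8, 28]
dequeue()->8, [28]
dequeue()->28, []
enqueue(1) -> [1]
enqueue(11) -> [1, 11]
enqueue(45) -> [1, 11, 45]
enqueue(18) -> [1, 11, 45, 18]
enqueue(23) -> [1, 11, 45, 18, 23]

Final queue: [1, 11, 45, 18, 23]


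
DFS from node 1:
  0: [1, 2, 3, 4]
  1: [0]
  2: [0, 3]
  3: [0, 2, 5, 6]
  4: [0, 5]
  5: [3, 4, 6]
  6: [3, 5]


Visit 1, push [0]
Visit 0, push [4, 3, 2]
Visit 2, push [3]
Visit 3, push [6, 5]
Visit 5, push [6, 4]
Visit 4, push []
Visit 6, push []

DFS order: [1, 0, 2, 3, 5, 4, 6]


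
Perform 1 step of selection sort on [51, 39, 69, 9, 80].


Initial: [51, 39, 69, 9, 80]
Step 1: min=9 at 3
  Swap: [9, 39, 69, 51, 80]

After 1 step: [9, 39, 69, 51, 80]


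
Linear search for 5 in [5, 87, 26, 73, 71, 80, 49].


i=0: 5==5 found!

Found at 0, 1 comps


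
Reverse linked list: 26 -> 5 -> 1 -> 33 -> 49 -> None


Step 1: curr=26, set curr.next=prev(None) | reversed so far: 26
Step 2: curr=5, set curr.next=prev(26) | reversed so far: 5 -> 26
Step 3: curr=1, set curr.next=prev(5) | reversed so far: 1 -> 5 -> 26
Step 4: curr=33, set curr.next=prev(1) | reversed so far: 33 -> 1 -> 5 -> 26
Step 5: curr=49, set curr.next=prev(33) | reversed so far: 49 -> 33 -> 1 -> 5 -> 26

49 -> 33 -> 1 -> 5 -> 26 -> None


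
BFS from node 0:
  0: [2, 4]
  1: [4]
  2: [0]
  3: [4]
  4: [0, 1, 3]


Visit 0, enqueue [2, 4]
Visit 2, enqueue []
Visit 4, enqueue [1, 3]
Visit 1, enqueue []
Visit 3, enqueue []

BFS order: [0, 2, 4, 1, 3]


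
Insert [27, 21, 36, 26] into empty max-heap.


Insert 27: [27]
Insert 21: [27, 21]
Insert 36: [36, 21, 27]
Insert 26: [36, 26, 27, 21]

Final heap: [36, 26, 27, 21]


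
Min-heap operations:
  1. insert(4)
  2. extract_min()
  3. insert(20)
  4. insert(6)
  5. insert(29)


insert(4) -> [4]
extract_min()->4, []
insert(20) -> [20]
insert(6) -> [6, 20]
insert(29) -> [6, 20, 29]

Final heap: [6, 20, 29]


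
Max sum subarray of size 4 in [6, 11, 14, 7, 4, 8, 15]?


[0:4]: 38
[1:5]: 36
[2:6]: 33
[3:7]: 34

Max: 38 at [0:4]


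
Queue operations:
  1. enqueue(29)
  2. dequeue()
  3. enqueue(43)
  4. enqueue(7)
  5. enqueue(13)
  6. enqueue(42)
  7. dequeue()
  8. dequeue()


enqueue(29) -> [29]
dequeue()->29, []
enqueue(43) -> [43]
enqueue(7) -> [43, 7]
enqueue(13) -> [43, 7, 13]
enqueue(42) -> [43, 7, 13, 42]
dequeue()->43, [7, 13, 42]
dequeue()->7, [13, 42]

Final queue: [13, 42]


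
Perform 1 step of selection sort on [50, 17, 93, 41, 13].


Initial: [50, 17, 93, 41, 13]
Step 1: min=13 at 4
  Swap: [13, 17, 93, 41, 50]

After 1 step: [13, 17, 93, 41, 50]


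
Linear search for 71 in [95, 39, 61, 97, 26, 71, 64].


i=0: 95!=71
i=1: 39!=71
i=2: 61!=71
i=3: 97!=71
i=4: 26!=71
i=5: 71==71 found!

Found at 5, 6 comps


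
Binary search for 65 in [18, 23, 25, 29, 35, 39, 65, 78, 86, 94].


Step 1: lo=0, hi=9, mid=4, val=35
Step 2: lo=5, hi=9, mid=7, val=78
Step 3: lo=5, hi=6, mid=5, val=39
Step 4: lo=6, hi=6, mid=6, val=65

Found at index 6


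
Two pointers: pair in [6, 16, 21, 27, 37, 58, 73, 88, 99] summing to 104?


lo=0(6)+hi=8(99)=105
lo=0(6)+hi=7(88)=94
lo=1(16)+hi=7(88)=104

Yes: 16+88=104


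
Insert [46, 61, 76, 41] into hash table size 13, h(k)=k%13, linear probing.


Insert 46: h=7 -> slot 7
Insert 61: h=9 -> slot 9
Insert 76: h=11 -> slot 11
Insert 41: h=2 -> slot 2

Table: [None, None, 41, None, None, None, None, 46, None, 61, None, 76, None]


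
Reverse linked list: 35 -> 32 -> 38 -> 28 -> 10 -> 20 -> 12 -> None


Step 1: curr=35, set curr.next=prev(None) | reversed so far: 35
Step 2: curr=32, set curr.next=prev(35) | reversed so far: 32 -> 35
Step 3: curr=38, set curr.next=prev(32) | reversed so far: 38 -> 32 -> 35
Step 4: curr=28, set curr.next=prev(38) | reversed so far: 28 -> 38 -> 32 -> 35
Step 5: curr=10, set curr.next=prev(28) | reversed so far: 10 -> 28 -> 38 -> 32 -> 35
Step 6: curr=20, set curr.next=prev(10) | reversed so far: 20 -> 10 -> 28 -> 38 -> 32 -> 35
Step 7: curr=12, set curr.next=prev(20) | reversed so far: 12 -> 20 -> 10 -> 28 -> 38 -> 32 -> 35

12 -> 20 -> 10 -> 28 -> 38 -> 32 -> 35 -> None


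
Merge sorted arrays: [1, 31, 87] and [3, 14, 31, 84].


Take 1 from A
Take 3 from B
Take 14 from B
Take 31 from A
Take 31 from B
Take 84 from B

Merged: [1, 3, 14, 31, 31, 84, 87]


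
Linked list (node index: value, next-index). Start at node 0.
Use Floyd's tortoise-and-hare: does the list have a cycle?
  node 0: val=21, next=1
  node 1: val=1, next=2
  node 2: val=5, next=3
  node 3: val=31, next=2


Floyd's tortoise (slow, +1) and hare (fast, +2):
  init: slow=0, fast=0
  step 1: slow=1, fast=2
  step 2: slow=2, fast=2
  slow == fast at node 2: cycle detected

Cycle: yes


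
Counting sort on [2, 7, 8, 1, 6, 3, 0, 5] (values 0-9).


Input: [2, 7, 8, 1, 6, 3, 0, 5]
Counts: [1, 1, 1, 1, 0, 1, 1, 1, 1, 0]

Sorted: [0, 1, 2, 3, 5, 6, 7, 8]


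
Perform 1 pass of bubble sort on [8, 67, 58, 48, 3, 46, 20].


Initial: [8, 67, 58, 48, 3, 46, 20]
Pass 1: [8, 58, 48, 3, 46, 20, 67] (5 swaps)

After 1 pass: [8, 58, 48, 3, 46, 20, 67]


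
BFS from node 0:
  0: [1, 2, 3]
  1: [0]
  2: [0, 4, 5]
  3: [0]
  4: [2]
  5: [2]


Visit 0, enqueue [1, 2, 3]
Visit 1, enqueue []
Visit 2, enqueue [4, 5]
Visit 3, enqueue []
Visit 4, enqueue []
Visit 5, enqueue []

BFS order: [0, 1, 2, 3, 4, 5]


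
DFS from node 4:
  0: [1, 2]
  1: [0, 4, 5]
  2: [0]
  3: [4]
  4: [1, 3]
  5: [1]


Visit 4, push [3, 1]
Visit 1, push [5, 0]
Visit 0, push [2]
Visit 2, push []
Visit 5, push []
Visit 3, push []

DFS order: [4, 1, 0, 2, 5, 3]


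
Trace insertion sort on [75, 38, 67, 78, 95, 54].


Initial: [75, 38, 67, 78, 95, 54]
Insert 38: [38, 75, 67, 78, 95, 54]
Insert 67: [38, 67, 75, 78, 95, 54]
Insert 78: [38, 67, 75, 78, 95, 54]
Insert 95: [38, 67, 75, 78, 95, 54]
Insert 54: [38, 54, 67, 75, 78, 95]

Sorted: [38, 54, 67, 75, 78, 95]


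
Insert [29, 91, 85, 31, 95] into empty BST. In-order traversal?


Insert 29: root
Insert 91: R from 29
Insert 85: R from 29 -> L from 91
Insert 31: R from 29 -> L from 91 -> L from 85
Insert 95: R from 29 -> R from 91

In-order: [29, 31, 85, 91, 95]


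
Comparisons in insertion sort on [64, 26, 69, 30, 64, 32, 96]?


Algorithm: insertion sort
Input: [64, 26, 69, 30, 64, 32, 96]
Sorted: [26, 30, 32, 64, 64, 69, 96]

12


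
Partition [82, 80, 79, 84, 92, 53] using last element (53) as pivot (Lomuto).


Pivot: 53
Place pivot at 0: [53, 80, 79, 84, 92, 82]

Partitioned: [53, 80, 79, 84, 92, 82]


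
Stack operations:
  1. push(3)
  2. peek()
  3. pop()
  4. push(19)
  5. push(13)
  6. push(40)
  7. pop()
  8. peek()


push(3) -> [3]
peek()->3
pop()->3, []
push(19) -> [19]
push(13) -> [19, 13]
push(40) -> [19, 13, 40]
pop()->40, [19, 13]
peek()->13

Final stack: [19, 13]


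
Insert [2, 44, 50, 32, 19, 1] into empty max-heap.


Insert 2: [2]
Insert 44: [44, 2]
Insert 50: [50, 2, 44]
Insert 32: [50, 32, 44, 2]
Insert 19: [50, 32, 44, 2, 19]
Insert 1: [50, 32, 44, 2, 19, 1]

Final heap: [50, 32, 44, 2, 19, 1]


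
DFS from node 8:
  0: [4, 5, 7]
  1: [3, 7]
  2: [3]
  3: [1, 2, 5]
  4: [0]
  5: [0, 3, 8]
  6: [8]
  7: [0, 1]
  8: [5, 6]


Visit 8, push [6, 5]
Visit 5, push [3, 0]
Visit 0, push [7, 4]
Visit 4, push []
Visit 7, push [1]
Visit 1, push [3]
Visit 3, push [2]
Visit 2, push []
Visit 6, push []

DFS order: [8, 5, 0, 4, 7, 1, 3, 2, 6]


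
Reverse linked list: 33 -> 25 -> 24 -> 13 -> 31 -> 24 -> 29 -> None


Step 1: curr=33, set curr.next=prev(None) | reversed so far: 33
Step 2: curr=25, set curr.next=prev(33) | reversed so far: 25 -> 33
Step 3: curr=24, set curr.next=prev(25) | reversed so far: 24 -> 25 -> 33
Step 4: curr=13, set curr.next=prev(24) | reversed so far: 13 -> 24 -> 25 -> 33
Step 5: curr=31, set curr.next=prev(13) | reversed so far: 31 -> 13 -> 24 -> 25 -> 33
Step 6: curr=24, set curr.next=prev(31) | reversed so far: 24 -> 31 -> 13 -> 24 -> 25 -> 33
Step 7: curr=29, set curr.next=prev(24) | reversed so far: 29 -> 24 -> 31 -> 13 -> 24 -> 25 -> 33

29 -> 24 -> 31 -> 13 -> 24 -> 25 -> 33 -> None


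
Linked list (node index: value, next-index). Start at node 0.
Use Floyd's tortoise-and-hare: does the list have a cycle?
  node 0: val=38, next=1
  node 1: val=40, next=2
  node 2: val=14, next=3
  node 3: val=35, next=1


Floyd's tortoise (slow, +1) and hare (fast, +2):
  init: slow=0, fast=0
  step 1: slow=1, fast=2
  step 2: slow=2, fast=1
  step 3: slow=3, fast=3
  slow == fast at node 3: cycle detected

Cycle: yes


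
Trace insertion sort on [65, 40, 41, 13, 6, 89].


Initial: [65, 40, 41, 13, 6, 89]
Insert 40: [40, 65, 41, 13, 6, 89]
Insert 41: [40, 41, 65, 13, 6, 89]
Insert 13: [13, 40, 41, 65, 6, 89]
Insert 6: [6, 13, 40, 41, 65, 89]
Insert 89: [6, 13, 40, 41, 65, 89]

Sorted: [6, 13, 40, 41, 65, 89]


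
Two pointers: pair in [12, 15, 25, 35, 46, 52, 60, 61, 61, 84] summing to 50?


lo=0(12)+hi=9(84)=96
lo=0(12)+hi=8(61)=73
lo=0(12)+hi=7(61)=73
lo=0(12)+hi=6(60)=72
lo=0(12)+hi=5(52)=64
lo=0(12)+hi=4(46)=58
lo=0(12)+hi=3(35)=47
lo=1(15)+hi=3(35)=50

Yes: 15+35=50


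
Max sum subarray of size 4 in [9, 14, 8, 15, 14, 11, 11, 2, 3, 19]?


[0:4]: 46
[1:5]: 51
[2:6]: 48
[3:7]: 51
[4:8]: 38
[5:9]: 27
[6:10]: 35

Max: 51 at [1:5]


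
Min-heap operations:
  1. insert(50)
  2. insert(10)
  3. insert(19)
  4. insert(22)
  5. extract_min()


insert(50) -> [50]
insert(10) -> [10, 50]
insert(19) -> [10, 50, 19]
insert(22) -> [10, 22, 19, 50]
extract_min()->10, [19, 22, 50]

Final heap: [19, 22, 50]


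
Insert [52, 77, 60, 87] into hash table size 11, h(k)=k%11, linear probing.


Insert 52: h=8 -> slot 8
Insert 77: h=0 -> slot 0
Insert 60: h=5 -> slot 5
Insert 87: h=10 -> slot 10

Table: [77, None, None, None, None, 60, None, None, 52, None, 87]


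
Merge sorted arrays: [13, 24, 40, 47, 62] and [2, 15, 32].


Take 2 from B
Take 13 from A
Take 15 from B
Take 24 from A
Take 32 from B

Merged: [2, 13, 15, 24, 32, 40, 47, 62]


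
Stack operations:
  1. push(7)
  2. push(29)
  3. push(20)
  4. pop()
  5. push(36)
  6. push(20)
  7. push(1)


push(7) -> [7]
push(29) -> [7, 29]
push(20) -> [7, 29, 20]
pop()->20, [7, 29]
push(36) -> [7, 29, 36]
push(20) -> [7, 29, 36, 20]
push(1) -> [7, 29, 36, 20, 1]

Final stack: [7, 29, 36, 20, 1]


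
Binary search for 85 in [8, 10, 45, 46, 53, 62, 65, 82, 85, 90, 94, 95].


Step 1: lo=0, hi=11, mid=5, val=62
Step 2: lo=6, hi=11, mid=8, val=85

Found at index 8


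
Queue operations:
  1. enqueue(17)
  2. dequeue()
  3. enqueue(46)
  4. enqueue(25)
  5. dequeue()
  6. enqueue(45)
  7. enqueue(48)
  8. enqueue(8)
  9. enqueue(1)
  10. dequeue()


enqueue(17) -> [17]
dequeue()->17, []
enqueue(46) -> [46]
enqueue(25) -> [46, 25]
dequeue()->46, [25]
enqueue(45) -> [25, 45]
enqueue(48) -> [25, 45, 48]
enqueue(8) -> [25, 45, 48, 8]
enqueue(1) -> [25, 45, 48, 8, 1]
dequeue()->25, [45, 48, 8, 1]

Final queue: [45, 48, 8, 1]


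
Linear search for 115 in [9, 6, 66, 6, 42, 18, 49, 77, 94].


i=0: 9!=115
i=1: 6!=115
i=2: 66!=115
i=3: 6!=115
i=4: 42!=115
i=5: 18!=115
i=6: 49!=115
i=7: 77!=115
i=8: 94!=115

Not found, 9 comps


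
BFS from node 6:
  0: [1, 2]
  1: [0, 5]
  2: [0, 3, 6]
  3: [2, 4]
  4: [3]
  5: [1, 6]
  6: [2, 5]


Visit 6, enqueue [2, 5]
Visit 2, enqueue [0, 3]
Visit 5, enqueue [1]
Visit 0, enqueue []
Visit 3, enqueue [4]
Visit 1, enqueue []
Visit 4, enqueue []

BFS order: [6, 2, 5, 0, 3, 1, 4]


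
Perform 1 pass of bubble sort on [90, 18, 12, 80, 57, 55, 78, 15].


Initial: [90, 18, 12, 80, 57, 55, 78, 15]
Pass 1: [18, 12, 80, 57, 55, 78, 15, 90] (7 swaps)

After 1 pass: [18, 12, 80, 57, 55, 78, 15, 90]


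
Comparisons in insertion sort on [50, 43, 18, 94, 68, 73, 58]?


Algorithm: insertion sort
Input: [50, 43, 18, 94, 68, 73, 58]
Sorted: [18, 43, 50, 58, 68, 73, 94]

12


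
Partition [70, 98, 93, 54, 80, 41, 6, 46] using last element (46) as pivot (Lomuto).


Pivot: 46
  41 <= 46: swap -> [41, 98, 93, 54, 80, 70, 6, 46]
  6 <= 46: swap -> [41, 6, 93, 54, 80, 70, 98, 46]
Place pivot at 2: [41, 6, 46, 54, 80, 70, 98, 93]

Partitioned: [41, 6, 46, 54, 80, 70, 98, 93]


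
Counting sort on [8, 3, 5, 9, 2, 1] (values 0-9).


Input: [8, 3, 5, 9, 2, 1]
Counts: [0, 1, 1, 1, 0, 1, 0, 0, 1, 1]

Sorted: [1, 2, 3, 5, 8, 9]


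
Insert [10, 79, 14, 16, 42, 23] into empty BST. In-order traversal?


Insert 10: root
Insert 79: R from 10
Insert 14: R from 10 -> L from 79
Insert 16: R from 10 -> L from 79 -> R from 14
Insert 42: R from 10 -> L from 79 -> R from 14 -> R from 16
Insert 23: R from 10 -> L from 79 -> R from 14 -> R from 16 -> L from 42

In-order: [10, 14, 16, 23, 42, 79]


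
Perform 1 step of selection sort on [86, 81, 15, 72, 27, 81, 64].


Initial: [86, 81, 15, 72, 27, 81, 64]
Step 1: min=15 at 2
  Swap: [15, 81, 86, 72, 27, 81, 64]

After 1 step: [15, 81, 86, 72, 27, 81, 64]


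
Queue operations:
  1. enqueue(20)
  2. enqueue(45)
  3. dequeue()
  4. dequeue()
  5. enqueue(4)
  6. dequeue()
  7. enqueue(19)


enqueue(20) -> [20]
enqueue(45) -> [20, 45]
dequeue()->20, [45]
dequeue()->45, []
enqueue(4) -> [4]
dequeue()->4, []
enqueue(19) -> [19]

Final queue: [19]


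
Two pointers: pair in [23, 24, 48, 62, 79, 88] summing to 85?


lo=0(23)+hi=5(88)=111
lo=0(23)+hi=4(79)=102
lo=0(23)+hi=3(62)=85

Yes: 23+62=85


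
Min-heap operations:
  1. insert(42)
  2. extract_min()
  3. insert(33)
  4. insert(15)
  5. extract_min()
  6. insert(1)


insert(42) -> [42]
extract_min()->42, []
insert(33) -> [33]
insert(15) -> [15, 33]
extract_min()->15, [33]
insert(1) -> [1, 33]

Final heap: [1, 33]


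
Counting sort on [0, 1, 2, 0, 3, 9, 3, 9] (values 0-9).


Input: [0, 1, 2, 0, 3, 9, 3, 9]
Counts: [2, 1, 1, 2, 0, 0, 0, 0, 0, 2]

Sorted: [0, 0, 1, 2, 3, 3, 9, 9]


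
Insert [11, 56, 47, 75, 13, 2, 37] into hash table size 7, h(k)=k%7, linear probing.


Insert 11: h=4 -> slot 4
Insert 56: h=0 -> slot 0
Insert 47: h=5 -> slot 5
Insert 75: h=5, 1 probes -> slot 6
Insert 13: h=6, 2 probes -> slot 1
Insert 2: h=2 -> slot 2
Insert 37: h=2, 1 probes -> slot 3

Table: [56, 13, 2, 37, 11, 47, 75]


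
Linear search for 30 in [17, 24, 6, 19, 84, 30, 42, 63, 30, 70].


i=0: 17!=30
i=1: 24!=30
i=2: 6!=30
i=3: 19!=30
i=4: 84!=30
i=5: 30==30 found!

Found at 5, 6 comps


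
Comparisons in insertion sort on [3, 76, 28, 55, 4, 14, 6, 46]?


Algorithm: insertion sort
Input: [3, 76, 28, 55, 4, 14, 6, 46]
Sorted: [3, 4, 6, 14, 28, 46, 55, 76]

21


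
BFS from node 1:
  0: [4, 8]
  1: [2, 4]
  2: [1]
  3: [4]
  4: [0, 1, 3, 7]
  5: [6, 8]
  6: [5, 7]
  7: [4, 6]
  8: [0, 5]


Visit 1, enqueue [2, 4]
Visit 2, enqueue []
Visit 4, enqueue [0, 3, 7]
Visit 0, enqueue [8]
Visit 3, enqueue []
Visit 7, enqueue [6]
Visit 8, enqueue [5]
Visit 6, enqueue []
Visit 5, enqueue []

BFS order: [1, 2, 4, 0, 3, 7, 8, 6, 5]


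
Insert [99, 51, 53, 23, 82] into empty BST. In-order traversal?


Insert 99: root
Insert 51: L from 99
Insert 53: L from 99 -> R from 51
Insert 23: L from 99 -> L from 51
Insert 82: L from 99 -> R from 51 -> R from 53

In-order: [23, 51, 53, 82, 99]


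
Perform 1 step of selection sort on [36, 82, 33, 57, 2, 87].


Initial: [36, 82, 33, 57, 2, 87]
Step 1: min=2 at 4
  Swap: [2, 82, 33, 57, 36, 87]

After 1 step: [2, 82, 33, 57, 36, 87]


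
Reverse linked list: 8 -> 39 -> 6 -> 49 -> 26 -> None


Step 1: curr=8, set curr.next=prev(None) | reversed so far: 8
Step 2: curr=39, set curr.next=prev(8) | reversed so far: 39 -> 8
Step 3: curr=6, set curr.next=prev(39) | reversed so far: 6 -> 39 -> 8
Step 4: curr=49, set curr.next=prev(6) | reversed so far: 49 -> 6 -> 39 -> 8
Step 5: curr=26, set curr.next=prev(49) | reversed so far: 26 -> 49 -> 6 -> 39 -> 8

26 -> 49 -> 6 -> 39 -> 8 -> None


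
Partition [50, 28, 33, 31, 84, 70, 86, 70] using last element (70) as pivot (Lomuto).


Pivot: 70
  50 <= 70: advance i (no swap)
  28 <= 70: advance i (no swap)
  33 <= 70: advance i (no swap)
  31 <= 70: advance i (no swap)
  70 <= 70: swap -> [50, 28, 33, 31, 70, 84, 86, 70]
Place pivot at 5: [50, 28, 33, 31, 70, 70, 86, 84]

Partitioned: [50, 28, 33, 31, 70, 70, 86, 84]


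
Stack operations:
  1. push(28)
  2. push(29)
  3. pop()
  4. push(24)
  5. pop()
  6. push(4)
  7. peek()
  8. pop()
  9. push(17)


push(28) -> [28]
push(29) -> [28, 29]
pop()->29, [28]
push(24) -> [28, 24]
pop()->24, [28]
push(4) -> [28, 4]
peek()->4
pop()->4, [28]
push(17) -> [28, 17]

Final stack: [28, 17]


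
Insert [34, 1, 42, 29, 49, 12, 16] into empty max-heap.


Insert 34: [34]
Insert 1: [34, 1]
Insert 42: [42, 1, 34]
Insert 29: [42, 29, 34, 1]
Insert 49: [49, 42, 34, 1, 29]
Insert 12: [49, 42, 34, 1, 29, 12]
Insert 16: [49, 42, 34, 1, 29, 12, 16]

Final heap: [49, 42, 34, 1, 29, 12, 16]


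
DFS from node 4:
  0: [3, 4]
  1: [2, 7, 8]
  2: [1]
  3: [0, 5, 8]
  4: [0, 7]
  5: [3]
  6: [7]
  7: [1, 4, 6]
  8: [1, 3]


Visit 4, push [7, 0]
Visit 0, push [3]
Visit 3, push [8, 5]
Visit 5, push []
Visit 8, push [1]
Visit 1, push [7, 2]
Visit 2, push []
Visit 7, push [6]
Visit 6, push []

DFS order: [4, 0, 3, 5, 8, 1, 2, 7, 6]


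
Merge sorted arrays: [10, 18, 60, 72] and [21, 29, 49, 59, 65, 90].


Take 10 from A
Take 18 from A
Take 21 from B
Take 29 from B
Take 49 from B
Take 59 from B
Take 60 from A
Take 65 from B
Take 72 from A

Merged: [10, 18, 21, 29, 49, 59, 60, 65, 72, 90]


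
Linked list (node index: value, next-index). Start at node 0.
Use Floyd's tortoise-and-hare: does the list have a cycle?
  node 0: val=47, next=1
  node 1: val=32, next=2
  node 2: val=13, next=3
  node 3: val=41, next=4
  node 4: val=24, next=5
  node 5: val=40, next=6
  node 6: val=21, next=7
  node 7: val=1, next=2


Floyd's tortoise (slow, +1) and hare (fast, +2):
  init: slow=0, fast=0
  step 1: slow=1, fast=2
  step 2: slow=2, fast=4
  step 3: slow=3, fast=6
  step 4: slow=4, fast=2
  step 5: slow=5, fast=4
  step 6: slow=6, fast=6
  slow == fast at node 6: cycle detected

Cycle: yes


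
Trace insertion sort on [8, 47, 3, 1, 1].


Initial: [8, 47, 3, 1, 1]
Insert 47: [8, 47, 3, 1, 1]
Insert 3: [3, 8, 47, 1, 1]
Insert 1: [1, 3, 8, 47, 1]
Insert 1: [1, 1, 3, 8, 47]

Sorted: [1, 1, 3, 8, 47]


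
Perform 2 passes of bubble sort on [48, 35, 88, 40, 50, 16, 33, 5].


Initial: [48, 35, 88, 40, 50, 16, 33, 5]
Pass 1: [35, 48, 40, 50, 16, 33, 5, 88] (6 swaps)
Pass 2: [35, 40, 48, 16, 33, 5, 50, 88] (4 swaps)

After 2 passes: [35, 40, 48, 16, 33, 5, 50, 88]


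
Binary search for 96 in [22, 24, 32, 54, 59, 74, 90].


Step 1: lo=0, hi=6, mid=3, val=54
Step 2: lo=4, hi=6, mid=5, val=74
Step 3: lo=6, hi=6, mid=6, val=90

Not found


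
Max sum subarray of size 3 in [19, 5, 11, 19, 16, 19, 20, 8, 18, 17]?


[0:3]: 35
[1:4]: 35
[2:5]: 46
[3:6]: 54
[4:7]: 55
[5:8]: 47
[6:9]: 46
[7:10]: 43

Max: 55 at [4:7]


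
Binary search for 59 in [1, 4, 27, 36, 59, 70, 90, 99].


Step 1: lo=0, hi=7, mid=3, val=36
Step 2: lo=4, hi=7, mid=5, val=70
Step 3: lo=4, hi=4, mid=4, val=59

Found at index 4


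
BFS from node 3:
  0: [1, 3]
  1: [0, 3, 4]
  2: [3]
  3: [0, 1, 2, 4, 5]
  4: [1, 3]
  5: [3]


Visit 3, enqueue [0, 1, 2, 4, 5]
Visit 0, enqueue []
Visit 1, enqueue []
Visit 2, enqueue []
Visit 4, enqueue []
Visit 5, enqueue []

BFS order: [3, 0, 1, 2, 4, 5]


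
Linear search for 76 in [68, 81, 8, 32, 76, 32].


i=0: 68!=76
i=1: 81!=76
i=2: 8!=76
i=3: 32!=76
i=4: 76==76 found!

Found at 4, 5 comps


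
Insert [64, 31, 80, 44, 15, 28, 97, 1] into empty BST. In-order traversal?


Insert 64: root
Insert 31: L from 64
Insert 80: R from 64
Insert 44: L from 64 -> R from 31
Insert 15: L from 64 -> L from 31
Insert 28: L from 64 -> L from 31 -> R from 15
Insert 97: R from 64 -> R from 80
Insert 1: L from 64 -> L from 31 -> L from 15

In-order: [1, 15, 28, 31, 44, 64, 80, 97]


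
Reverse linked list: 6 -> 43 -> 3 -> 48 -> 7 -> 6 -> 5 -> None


Step 1: curr=6, set curr.next=prev(None) | reversed so far: 6
Step 2: curr=43, set curr.next=prev(6) | reversed so far: 43 -> 6
Step 3: curr=3, set curr.next=prev(43) | reversed so far: 3 -> 43 -> 6
Step 4: curr=48, set curr.next=prev(3) | reversed so far: 48 -> 3 -> 43 -> 6
Step 5: curr=7, set curr.next=prev(48) | reversed so far: 7 -> 48 -> 3 -> 43 -> 6
Step 6: curr=6, set curr.next=prev(7) | reversed so far: 6 -> 7 -> 48 -> 3 -> 43 -> 6
Step 7: curr=5, set curr.next=prev(6) | reversed so far: 5 -> 6 -> 7 -> 48 -> 3 -> 43 -> 6

5 -> 6 -> 7 -> 48 -> 3 -> 43 -> 6 -> None


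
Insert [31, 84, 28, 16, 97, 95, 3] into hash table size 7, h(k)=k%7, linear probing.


Insert 31: h=3 -> slot 3
Insert 84: h=0 -> slot 0
Insert 28: h=0, 1 probes -> slot 1
Insert 16: h=2 -> slot 2
Insert 97: h=6 -> slot 6
Insert 95: h=4 -> slot 4
Insert 3: h=3, 2 probes -> slot 5

Table: [84, 28, 16, 31, 95, 3, 97]


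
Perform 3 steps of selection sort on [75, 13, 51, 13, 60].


Initial: [75, 13, 51, 13, 60]
Step 1: min=13 at 1
  Swap: [13, 75, 51, 13, 60]
Step 2: min=13 at 3
  Swap: [13, 13, 51, 75, 60]
Step 3: min=51 at 2
  Swap: [13, 13, 51, 75, 60]

After 3 steps: [13, 13, 51, 75, 60]
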